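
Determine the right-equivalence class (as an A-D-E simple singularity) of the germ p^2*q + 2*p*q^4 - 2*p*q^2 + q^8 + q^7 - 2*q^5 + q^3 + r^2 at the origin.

The Hessian of f at 0 has rank 1. Corank 2; j^3 = q*(p - q)^2 has shape L^2 M (L != M), so D-series; mu = 9 gives D_9.

D9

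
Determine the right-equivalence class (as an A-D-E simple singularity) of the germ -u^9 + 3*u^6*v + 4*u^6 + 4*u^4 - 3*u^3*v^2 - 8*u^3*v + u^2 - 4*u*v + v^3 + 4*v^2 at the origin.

A_{2}

The Hessian of f at 0 is [[2, -4], [-4, 8]] with rank 1, so corank 1. A Groebner basis of the Jacobian ideal J(f) in C{u,v} is {v^2, u - 2*v}; counting standard monomials gives mu = 2. Corank 1: A-series; mu = 2 gives A_2.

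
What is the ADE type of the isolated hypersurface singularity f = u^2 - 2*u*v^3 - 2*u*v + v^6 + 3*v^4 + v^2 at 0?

A_{3}

The Hessian of f at 0 has rank 1. Corank 1: A-series; mu = 3 gives A_3.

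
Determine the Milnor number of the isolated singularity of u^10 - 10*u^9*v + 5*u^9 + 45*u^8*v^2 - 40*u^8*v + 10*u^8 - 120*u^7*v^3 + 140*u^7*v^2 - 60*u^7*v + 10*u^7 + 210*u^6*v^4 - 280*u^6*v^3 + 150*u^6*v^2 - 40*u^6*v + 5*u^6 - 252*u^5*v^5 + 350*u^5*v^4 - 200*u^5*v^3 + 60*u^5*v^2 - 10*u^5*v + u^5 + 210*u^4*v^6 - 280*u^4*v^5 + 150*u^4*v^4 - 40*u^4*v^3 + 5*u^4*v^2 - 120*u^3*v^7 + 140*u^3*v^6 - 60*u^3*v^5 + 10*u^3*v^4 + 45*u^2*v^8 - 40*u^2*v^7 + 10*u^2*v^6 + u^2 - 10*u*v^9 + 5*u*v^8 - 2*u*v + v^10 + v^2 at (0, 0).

4

The Hessian of f at 0 has rank 1. Corank 1: A-series; mu = 4 gives A_4.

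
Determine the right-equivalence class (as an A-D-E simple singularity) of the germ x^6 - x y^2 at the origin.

D7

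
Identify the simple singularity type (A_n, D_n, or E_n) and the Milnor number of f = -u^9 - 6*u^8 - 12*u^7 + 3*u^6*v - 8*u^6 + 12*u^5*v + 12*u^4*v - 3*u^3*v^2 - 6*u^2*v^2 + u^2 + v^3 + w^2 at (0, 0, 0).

The Hessian of f at 0 has rank 2. Corank 1: A-series; mu = 2 gives A_2.

Type A2, Milnor number mu = 2.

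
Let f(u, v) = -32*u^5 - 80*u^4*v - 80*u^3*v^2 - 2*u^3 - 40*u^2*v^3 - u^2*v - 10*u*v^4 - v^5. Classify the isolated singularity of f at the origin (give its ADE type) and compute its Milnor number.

The Hessian of f at 0 is [[0, 0], [0, 0]] with rank 0, so corank 2. A Groebner basis of the Jacobian ideal J(f) in C{u,v} is {-u*v/10 + v^4, u*v^2, u^2 + u*v/2}; counting standard monomials gives mu = 6. Corank 2; j^3 = -u^2*(2*u + v) has shape L^2 M (L != M), so D-series; mu = 6 gives D_6.

Type D_{6}, Milnor number mu = 6.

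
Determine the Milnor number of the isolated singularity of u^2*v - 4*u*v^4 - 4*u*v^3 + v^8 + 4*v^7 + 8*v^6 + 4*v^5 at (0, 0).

9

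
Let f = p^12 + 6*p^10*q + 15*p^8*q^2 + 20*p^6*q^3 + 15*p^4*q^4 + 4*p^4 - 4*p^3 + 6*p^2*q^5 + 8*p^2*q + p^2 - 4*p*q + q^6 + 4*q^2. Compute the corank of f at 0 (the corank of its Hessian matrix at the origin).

1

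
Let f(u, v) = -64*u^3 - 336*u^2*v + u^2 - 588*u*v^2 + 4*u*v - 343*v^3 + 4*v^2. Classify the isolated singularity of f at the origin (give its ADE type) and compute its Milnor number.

Type A2, Milnor number mu = 2.

The Hessian of f at 0 has rank 1. Corank 1: A-series; mu = 2 gives A_2.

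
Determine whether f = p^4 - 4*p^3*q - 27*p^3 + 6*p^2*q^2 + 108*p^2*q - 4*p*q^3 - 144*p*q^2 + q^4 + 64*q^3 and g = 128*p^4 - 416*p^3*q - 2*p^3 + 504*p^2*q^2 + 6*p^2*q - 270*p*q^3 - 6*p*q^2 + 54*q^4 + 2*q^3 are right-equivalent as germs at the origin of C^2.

No.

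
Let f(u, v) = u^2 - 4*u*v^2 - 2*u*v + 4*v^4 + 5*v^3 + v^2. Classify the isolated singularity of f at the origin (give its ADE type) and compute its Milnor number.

The Hessian of f at 0 has rank 1. Corank 1: A-series; mu = 2 gives A_2.

Type A_{2}, Milnor number mu = 2.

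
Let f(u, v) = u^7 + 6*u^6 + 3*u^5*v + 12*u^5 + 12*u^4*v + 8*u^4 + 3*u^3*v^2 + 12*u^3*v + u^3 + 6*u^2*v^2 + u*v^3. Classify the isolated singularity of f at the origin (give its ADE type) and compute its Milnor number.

Type E_{7}, Milnor number mu = 7.

The Hessian of f at 0 has rank 0. Corank 2; j^3 = u^3 is a perfect cube, so E-series; the 4-jet and mu = 7 give E_7.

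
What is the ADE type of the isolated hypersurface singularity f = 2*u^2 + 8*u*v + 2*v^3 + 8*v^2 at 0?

The Hessian of f at 0 is [[4, 8], [8, 16]] with rank 1, so corank 1. A Groebner basis of the Jacobian ideal J(f) in C{u,v} is {v^2, u + 2*v}; counting standard monomials gives mu = 2. Corank 1: A-series; mu = 2 gives A_2.

A2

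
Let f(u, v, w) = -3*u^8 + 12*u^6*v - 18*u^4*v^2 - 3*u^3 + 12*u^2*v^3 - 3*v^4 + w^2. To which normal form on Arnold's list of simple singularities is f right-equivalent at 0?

E_6

The Hessian of f at 0 has rank 1. Corank 2; j^3 = -3*u^3 is a perfect cube, so E-series; the 4-jet and mu = 6 give E_6.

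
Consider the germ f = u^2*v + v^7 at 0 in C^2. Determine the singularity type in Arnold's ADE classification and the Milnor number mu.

Type D_8, Milnor number mu = 8.

The Hessian of f at 0 is [[0, 0], [0, 0]] with rank 0, so corank 2. A Groebner basis of the Jacobian ideal J(f) in C{u,v} is {u^2/7 + v^6, u^3, u*v}; counting standard monomials gives mu = 8. Corank 2; j^3 = u^2*v has shape L^2 M (L != M), so D-series; mu = 8 gives D_8.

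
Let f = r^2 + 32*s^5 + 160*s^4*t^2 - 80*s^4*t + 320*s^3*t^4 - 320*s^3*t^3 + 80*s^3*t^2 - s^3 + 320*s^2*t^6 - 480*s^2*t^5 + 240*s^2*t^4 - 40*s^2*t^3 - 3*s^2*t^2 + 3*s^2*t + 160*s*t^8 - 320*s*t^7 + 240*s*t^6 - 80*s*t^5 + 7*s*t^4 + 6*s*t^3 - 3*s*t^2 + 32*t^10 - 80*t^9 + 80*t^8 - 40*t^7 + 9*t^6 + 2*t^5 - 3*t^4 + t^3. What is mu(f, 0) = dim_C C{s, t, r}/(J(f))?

The Hessian of f at 0 has rank 1. Corank 2; j^3 = -(s - t)^3 is a perfect cube, so E-series; the 5-jet and mu = 8 give E_8.

8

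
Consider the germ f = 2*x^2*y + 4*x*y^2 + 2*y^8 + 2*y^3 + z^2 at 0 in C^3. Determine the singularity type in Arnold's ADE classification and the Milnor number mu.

Type D_{9}, Milnor number mu = 9.

The Hessian of f at 0 is [[0, 0, 0], [0, 0, 0], [0, 0, 2]] with rank 1, so corank 2. A Groebner basis of the Jacobian ideal J(f) in C{x,y,z} is {x^2/8 + y^7 - y^2/8, x^3 + y^3, x*y + y^2, z}; counting standard monomials gives mu = 9. Corank 2; j^3 = 2*y*(x + y)^2 has shape L^2 M (L != M), so D-series; mu = 9 gives D_9.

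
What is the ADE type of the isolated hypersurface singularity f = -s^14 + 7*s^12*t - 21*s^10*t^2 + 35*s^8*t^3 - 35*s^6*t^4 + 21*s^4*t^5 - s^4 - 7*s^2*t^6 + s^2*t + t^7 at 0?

D_{8}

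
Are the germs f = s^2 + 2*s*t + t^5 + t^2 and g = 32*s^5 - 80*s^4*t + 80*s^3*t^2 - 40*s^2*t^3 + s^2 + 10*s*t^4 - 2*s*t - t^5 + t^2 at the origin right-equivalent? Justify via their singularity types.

Yes.

The Hessian of f at 0 is [[2, 2], [2, 2]] with rank 1, so corank 1. A Groebner basis of the Jacobian ideal J(f) in C{s,t} is {t^4, s + t}; counting standard monomials gives mu = 4. Corank 1: A-series; mu = 4 gives A_4. The Hessian of g at 0 is [[2, -2], [-2, 2]] with rank 1, so corank 1. A Groebner basis of the Jacobian ideal J(g) in C{s,t} is {t^4, s - t}; counting standard monomials gives mu = 4. Corank 1: A-series; mu = 4 gives A_4. Both have type A_4, hence right-equivalent.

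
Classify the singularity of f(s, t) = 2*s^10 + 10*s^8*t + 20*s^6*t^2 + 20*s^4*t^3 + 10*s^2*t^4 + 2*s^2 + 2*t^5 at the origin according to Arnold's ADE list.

A4

The Hessian of f at 0 has rank 1. Corank 1: A-series; mu = 4 gives A_4.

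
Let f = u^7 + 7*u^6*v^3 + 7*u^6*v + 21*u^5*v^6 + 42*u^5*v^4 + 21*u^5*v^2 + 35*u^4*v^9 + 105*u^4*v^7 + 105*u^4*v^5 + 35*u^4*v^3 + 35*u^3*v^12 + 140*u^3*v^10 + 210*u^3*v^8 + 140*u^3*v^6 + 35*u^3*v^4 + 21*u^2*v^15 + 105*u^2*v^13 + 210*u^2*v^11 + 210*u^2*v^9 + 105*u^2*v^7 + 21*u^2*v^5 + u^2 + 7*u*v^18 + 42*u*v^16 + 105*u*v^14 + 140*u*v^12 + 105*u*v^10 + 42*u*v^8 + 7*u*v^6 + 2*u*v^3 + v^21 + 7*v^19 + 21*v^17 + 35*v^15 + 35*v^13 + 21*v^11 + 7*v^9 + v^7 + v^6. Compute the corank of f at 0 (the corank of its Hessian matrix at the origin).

1

The Hessian at 0 is [[2, 0], [0, 0]] of rank 1; hence corank 1.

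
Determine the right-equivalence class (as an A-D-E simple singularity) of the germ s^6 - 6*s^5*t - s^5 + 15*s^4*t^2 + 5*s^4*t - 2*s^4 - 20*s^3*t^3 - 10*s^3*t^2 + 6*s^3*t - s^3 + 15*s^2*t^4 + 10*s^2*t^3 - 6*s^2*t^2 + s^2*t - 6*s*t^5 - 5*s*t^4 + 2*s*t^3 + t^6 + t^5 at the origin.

The Hessian of f at 0 has rank 0. Corank 2; j^3 = -s^2*(s - t) has shape L^2 M (L != M), so D-series; mu = 7 gives D_7.

D_{7}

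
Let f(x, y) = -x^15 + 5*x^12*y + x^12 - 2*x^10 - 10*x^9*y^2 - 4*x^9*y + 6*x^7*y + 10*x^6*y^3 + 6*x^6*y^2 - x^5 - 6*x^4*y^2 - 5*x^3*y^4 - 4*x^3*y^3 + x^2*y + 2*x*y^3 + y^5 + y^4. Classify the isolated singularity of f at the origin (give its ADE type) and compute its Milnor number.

The Hessian of f at 0 has rank 0. Corank 2; j^3 = x^2*y has shape L^2 M (L != M), so D-series; mu = 5 gives D_5.

Type D5, Milnor number mu = 5.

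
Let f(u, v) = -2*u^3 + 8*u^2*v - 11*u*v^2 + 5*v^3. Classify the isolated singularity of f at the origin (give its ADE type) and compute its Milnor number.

The Hessian of f at 0 has rank 0. Corank 2; j^3 = -(u - v)*(2*u^2 - 6*u*v + 5*v^2) splits into three distinct lines over C (the quadratic factor has nonzero discriminant), so D_4.

Type D_4, Milnor number mu = 4.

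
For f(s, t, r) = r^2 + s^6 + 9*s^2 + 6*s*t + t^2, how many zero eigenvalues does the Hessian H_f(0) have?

1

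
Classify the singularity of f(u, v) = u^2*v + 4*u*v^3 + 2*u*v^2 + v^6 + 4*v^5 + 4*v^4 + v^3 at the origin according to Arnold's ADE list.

D7

The Hessian of f at 0 has rank 0. Corank 2; j^3 = v*(u + v)^2 has shape L^2 M (L != M), so D-series; mu = 7 gives D_7.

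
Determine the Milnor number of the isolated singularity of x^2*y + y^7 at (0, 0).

8

The Hessian of f at 0 has rank 0. Corank 2; j^3 = x^2*y has shape L^2 M (L != M), so D-series; mu = 8 gives D_8.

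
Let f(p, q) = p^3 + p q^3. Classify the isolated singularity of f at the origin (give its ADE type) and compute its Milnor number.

The Hessian of f at 0 has rank 0. Corank 2; j^3 = p^3 is a perfect cube, so E-series; the 4-jet and mu = 7 give E_7.

Type E7, Milnor number mu = 7.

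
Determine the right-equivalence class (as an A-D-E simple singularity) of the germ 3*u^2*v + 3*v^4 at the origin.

D5

The Hessian of f at 0 has rank 0. Corank 2; j^3 = 3*u^2*v has shape L^2 M (L != M), so D-series; mu = 5 gives D_5.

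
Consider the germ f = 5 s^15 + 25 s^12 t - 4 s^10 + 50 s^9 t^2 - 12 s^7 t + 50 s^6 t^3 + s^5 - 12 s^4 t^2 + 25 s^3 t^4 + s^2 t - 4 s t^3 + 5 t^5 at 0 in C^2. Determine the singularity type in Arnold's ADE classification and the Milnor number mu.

The Hessian of f at 0 is [[0, 0], [0, 0]] with rank 0, so corank 2. A Groebner basis of the Jacobian ideal J(f) in C{s,t} is {s^3, s^2*t, 2*s^2 + s*t^2, -s*t/2 + t^3}; counting standard monomials gives mu = 6. Corank 2; j^3 = s^2*t has shape L^2 M (L != M), so D-series; mu = 6 gives D_6.

Type D_{6}, Milnor number mu = 6.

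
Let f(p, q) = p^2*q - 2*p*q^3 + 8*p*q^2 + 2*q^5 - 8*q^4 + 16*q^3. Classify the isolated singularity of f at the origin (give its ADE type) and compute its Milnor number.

Type D_{6}, Milnor number mu = 6.

The Hessian of f at 0 is [[0, 0], [0, 0]] with rank 0, so corank 2. A Groebner basis of the Jacobian ideal J(f) in C{p,q} is {p^3 + 12*p^2 + 160*p*q + 448*q^2, p^2*q - 2*p^2 - 32*p*q - 96*q^2, p^2/4 + p*q^2 + 6*p*q + 20*q^2, -p*q + q^3 - 4*q^2}; counting standard monomials gives mu = 6. Corank 2; j^3 = q*(p + 4*q)^2 has shape L^2 M (L != M), so D-series; mu = 6 gives D_6.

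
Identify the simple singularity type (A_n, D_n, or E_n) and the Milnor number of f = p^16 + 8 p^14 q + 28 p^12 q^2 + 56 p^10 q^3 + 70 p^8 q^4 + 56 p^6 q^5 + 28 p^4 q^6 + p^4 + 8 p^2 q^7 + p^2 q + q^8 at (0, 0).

Type D_9, Milnor number mu = 9.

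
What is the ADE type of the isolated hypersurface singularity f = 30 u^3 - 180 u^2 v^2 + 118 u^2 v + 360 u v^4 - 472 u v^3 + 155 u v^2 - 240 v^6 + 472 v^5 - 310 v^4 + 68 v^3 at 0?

D4

The Hessian of f at 0 has rank 0. Corank 2; j^3 = (3*u + 4*v)*(10*u^2 + 26*u*v + 17*v^2) splits into three distinct lines over C (the quadratic factor has nonzero discriminant), so D_4.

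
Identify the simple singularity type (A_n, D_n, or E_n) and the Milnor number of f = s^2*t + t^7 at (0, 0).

Type D_8, Milnor number mu = 8.

The Hessian of f at 0 has rank 0. Corank 2; j^3 = s^2*t has shape L^2 M (L != M), so D-series; mu = 8 gives D_8.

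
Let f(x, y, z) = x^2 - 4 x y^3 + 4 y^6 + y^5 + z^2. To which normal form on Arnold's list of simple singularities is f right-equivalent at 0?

A4

The Hessian of f at 0 is [[2, 0, 0], [0, 0, 0], [0, 0, 2]] with rank 2, so corank 1. A Groebner basis of the Jacobian ideal J(f) in C{x,y,z} is {-x/2 + y^3, x^2, x*y, z}; counting standard monomials gives mu = 4. Corank 1: A-series; mu = 4 gives A_4.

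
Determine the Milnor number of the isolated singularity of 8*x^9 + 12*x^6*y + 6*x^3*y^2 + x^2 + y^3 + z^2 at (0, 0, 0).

The Hessian of f at 0 has rank 2. Corank 1: A-series; mu = 2 gives A_2.

2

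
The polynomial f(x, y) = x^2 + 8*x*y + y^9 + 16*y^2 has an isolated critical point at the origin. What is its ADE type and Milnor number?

Type A8, Milnor number mu = 8.

The Hessian of f at 0 has rank 1. Corank 1: A-series; mu = 8 gives A_8.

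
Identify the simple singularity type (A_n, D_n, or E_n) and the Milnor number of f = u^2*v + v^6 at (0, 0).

The Hessian of f at 0 is [[0, 0], [0, 0]] with rank 0, so corank 2. A Groebner basis of the Jacobian ideal J(f) in C{u,v} is {u^2/6 + v^5, u^3, u*v}; counting standard monomials gives mu = 7. Corank 2; j^3 = u^2*v has shape L^2 M (L != M), so D-series; mu = 7 gives D_7.

Type D_{7}, Milnor number mu = 7.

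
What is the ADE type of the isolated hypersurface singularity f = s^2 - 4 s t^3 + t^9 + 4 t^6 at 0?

The Hessian of f at 0 is [[2, 0], [0, 0]] with rank 1, so corank 1. A Groebner basis of the Jacobian ideal J(f) in C{s,t} is {s^2*t^2, s^3, -s/2 + t^3}; counting standard monomials gives mu = 8. Corank 1: A-series; mu = 8 gives A_8.

A_{8}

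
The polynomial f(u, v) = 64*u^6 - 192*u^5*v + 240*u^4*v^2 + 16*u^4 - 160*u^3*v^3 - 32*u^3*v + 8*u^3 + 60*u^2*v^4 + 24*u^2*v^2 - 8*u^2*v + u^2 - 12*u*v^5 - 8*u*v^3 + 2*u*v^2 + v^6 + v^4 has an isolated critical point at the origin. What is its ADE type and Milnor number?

Type A5, Milnor number mu = 5.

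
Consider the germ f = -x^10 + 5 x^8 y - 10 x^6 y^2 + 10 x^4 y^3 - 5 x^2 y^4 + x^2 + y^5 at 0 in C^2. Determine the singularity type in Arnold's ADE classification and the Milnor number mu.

Type A4, Milnor number mu = 4.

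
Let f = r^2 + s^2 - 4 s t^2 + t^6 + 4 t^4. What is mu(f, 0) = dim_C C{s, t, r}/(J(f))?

5

The Hessian of f at 0 is [[2, 0, 0], [0, 0, 0], [0, 0, 2]] with rank 2, so corank 1. A Groebner basis of the Jacobian ideal J(f) in C{s,t,r} is {s^3, s^2*t, -s/2 + t^2, r}; counting standard monomials gives mu = 5. Corank 1: A-series; mu = 5 gives A_5.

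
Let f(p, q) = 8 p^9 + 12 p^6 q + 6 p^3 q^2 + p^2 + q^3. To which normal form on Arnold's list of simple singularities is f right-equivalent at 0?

The Hessian of f at 0 is [[2, 0], [0, 0]] with rank 1, so corank 1. A Groebner basis of the Jacobian ideal J(f) in C{p,q} is {q^2, p}; counting standard monomials gives mu = 2. Corank 1: A-series; mu = 2 gives A_2.

A_2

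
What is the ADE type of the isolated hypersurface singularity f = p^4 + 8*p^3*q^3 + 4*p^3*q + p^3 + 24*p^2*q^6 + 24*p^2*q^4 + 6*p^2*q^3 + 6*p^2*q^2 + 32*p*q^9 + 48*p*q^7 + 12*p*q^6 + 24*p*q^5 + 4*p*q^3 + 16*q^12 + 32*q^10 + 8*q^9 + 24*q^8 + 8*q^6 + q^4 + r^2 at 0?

E6

The Hessian of f at 0 has rank 1. Corank 2; j^3 = p^3 is a perfect cube, so E-series; the 4-jet and mu = 6 give E_6.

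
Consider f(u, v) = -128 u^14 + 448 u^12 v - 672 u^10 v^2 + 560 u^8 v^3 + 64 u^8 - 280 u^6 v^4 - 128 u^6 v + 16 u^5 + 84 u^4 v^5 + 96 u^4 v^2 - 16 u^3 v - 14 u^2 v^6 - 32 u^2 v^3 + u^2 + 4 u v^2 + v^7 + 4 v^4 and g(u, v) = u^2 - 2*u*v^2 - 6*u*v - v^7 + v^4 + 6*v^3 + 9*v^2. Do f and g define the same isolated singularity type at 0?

Yes.

The Hessian of f at 0 has rank 1. Corank 1: A-series; mu = 6 gives A_6. The Hessian of g at 0 has rank 1. Corank 1: A-series; mu = 6 gives A_6. Both have type A_6, hence right-equivalent.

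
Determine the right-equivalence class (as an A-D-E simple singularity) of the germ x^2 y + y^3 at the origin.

D_{4}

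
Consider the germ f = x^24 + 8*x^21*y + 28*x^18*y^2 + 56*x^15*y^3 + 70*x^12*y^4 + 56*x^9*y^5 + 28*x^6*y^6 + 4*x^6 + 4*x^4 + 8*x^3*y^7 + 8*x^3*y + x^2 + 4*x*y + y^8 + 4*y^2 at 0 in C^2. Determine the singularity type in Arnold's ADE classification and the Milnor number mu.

Type A_{7}, Milnor number mu = 7.

The Hessian of f at 0 has rank 1. Corank 1: A-series; mu = 7 gives A_7.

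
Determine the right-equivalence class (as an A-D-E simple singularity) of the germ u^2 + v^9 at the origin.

The Hessian of f at 0 has rank 1. Corank 1: A-series; mu = 8 gives A_8.

A_{8}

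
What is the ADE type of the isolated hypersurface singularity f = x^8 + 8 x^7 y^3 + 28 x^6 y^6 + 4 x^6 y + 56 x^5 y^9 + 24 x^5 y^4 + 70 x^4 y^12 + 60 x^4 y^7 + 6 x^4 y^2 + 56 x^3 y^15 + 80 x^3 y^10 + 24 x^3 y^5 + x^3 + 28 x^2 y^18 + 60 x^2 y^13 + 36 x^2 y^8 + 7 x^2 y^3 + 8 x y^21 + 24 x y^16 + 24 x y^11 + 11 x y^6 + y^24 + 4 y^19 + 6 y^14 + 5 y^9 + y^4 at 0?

E_6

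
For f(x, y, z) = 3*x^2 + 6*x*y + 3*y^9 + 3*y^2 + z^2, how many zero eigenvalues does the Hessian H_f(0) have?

1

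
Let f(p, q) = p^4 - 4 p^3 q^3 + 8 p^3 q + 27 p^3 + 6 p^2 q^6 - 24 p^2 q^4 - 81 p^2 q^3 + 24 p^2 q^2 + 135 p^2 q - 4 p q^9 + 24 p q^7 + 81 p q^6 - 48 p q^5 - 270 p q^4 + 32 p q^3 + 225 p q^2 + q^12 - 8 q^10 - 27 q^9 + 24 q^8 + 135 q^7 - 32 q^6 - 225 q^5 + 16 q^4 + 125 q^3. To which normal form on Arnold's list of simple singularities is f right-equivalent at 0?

E6

The Hessian of f at 0 is [[0, 0], [0, 0]] with rank 0, so corank 2. A Groebner basis of the Jacobian ideal J(f) in C{p,q} is {q^4, p*q^2 + 16*q^3/9, p^2 + 10*p*q/3 + 25*q^2/9}; counting standard monomials gives mu = 6. Corank 2; j^3 = (3*p + 5*q)^3 is a perfect cube, so E-series; the 4-jet and mu = 6 give E_6.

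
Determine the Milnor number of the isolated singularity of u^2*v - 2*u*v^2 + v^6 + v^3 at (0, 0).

The Hessian of f at 0 has rank 0. Corank 2; j^3 = v*(u - v)^2 has shape L^2 M (L != M), so D-series; mu = 7 gives D_7.

7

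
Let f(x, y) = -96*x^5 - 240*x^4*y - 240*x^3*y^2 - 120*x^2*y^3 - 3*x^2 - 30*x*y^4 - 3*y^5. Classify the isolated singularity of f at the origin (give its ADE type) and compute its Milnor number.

Type A_4, Milnor number mu = 4.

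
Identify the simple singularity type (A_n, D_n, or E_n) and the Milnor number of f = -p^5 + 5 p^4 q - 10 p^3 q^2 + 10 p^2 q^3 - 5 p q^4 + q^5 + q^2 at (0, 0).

Type A4, Milnor number mu = 4.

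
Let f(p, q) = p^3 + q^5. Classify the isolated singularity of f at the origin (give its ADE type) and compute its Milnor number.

The Hessian of f at 0 is [[0, 0], [0, 0]] with rank 0, so corank 2. A Groebner basis of the Jacobian ideal J(f) in C{p,q} is {q^4, p^2}; counting standard monomials gives mu = 8. Corank 2; j^3 = p^3 is a perfect cube, so E-series; the 5-jet and mu = 8 give E_8.

Type E_8, Milnor number mu = 8.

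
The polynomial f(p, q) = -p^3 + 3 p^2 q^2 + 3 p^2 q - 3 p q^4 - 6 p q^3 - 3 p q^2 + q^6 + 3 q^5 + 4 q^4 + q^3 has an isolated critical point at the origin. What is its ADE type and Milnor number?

Type E_6, Milnor number mu = 6.

The Hessian of f at 0 has rank 0. Corank 2; j^3 = -(p - q)^3 is a perfect cube, so E-series; the 4-jet and mu = 6 give E_6.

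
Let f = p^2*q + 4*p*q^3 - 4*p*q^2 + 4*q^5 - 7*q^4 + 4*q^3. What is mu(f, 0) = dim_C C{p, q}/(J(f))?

5

The Hessian of f at 0 has rank 0. Corank 2; j^3 = q*(p - 2*q)^2 has shape L^2 M (L != M), so D-series; mu = 5 gives D_5.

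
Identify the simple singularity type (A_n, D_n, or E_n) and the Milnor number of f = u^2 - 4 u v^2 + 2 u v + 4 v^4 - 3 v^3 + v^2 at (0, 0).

Type A_{2}, Milnor number mu = 2.

The Hessian of f at 0 has rank 1. Corank 1: A-series; mu = 2 gives A_2.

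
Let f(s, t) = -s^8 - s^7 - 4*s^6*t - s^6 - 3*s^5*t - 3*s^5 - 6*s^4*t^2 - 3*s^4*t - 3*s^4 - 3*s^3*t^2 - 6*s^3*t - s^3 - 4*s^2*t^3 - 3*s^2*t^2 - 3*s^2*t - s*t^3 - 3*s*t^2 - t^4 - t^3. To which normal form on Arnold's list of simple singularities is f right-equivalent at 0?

The Hessian of f at 0 has rank 0. Corank 2; j^3 = -(s + t)^3 is a perfect cube, so E-series; the 4-jet and mu = 7 give E_7.

E7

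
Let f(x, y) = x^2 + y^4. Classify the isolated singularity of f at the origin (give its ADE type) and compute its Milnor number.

Type A3, Milnor number mu = 3.

The Hessian of f at 0 is [[2, 0], [0, 0]] with rank 1, so corank 1. A Groebner basis of the Jacobian ideal J(f) in C{x,y} is {y^3, x}; counting standard monomials gives mu = 3. Corank 1: A-series; mu = 3 gives A_3.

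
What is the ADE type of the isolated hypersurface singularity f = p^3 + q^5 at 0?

The Hessian of f at 0 is [[0, 0], [0, 0]] with rank 0, so corank 2. A Groebner basis of the Jacobian ideal J(f) in C{p,q} is {q^4, p^2}; counting standard monomials gives mu = 8. Corank 2; j^3 = p^3 is a perfect cube, so E-series; the 5-jet and mu = 8 give E_8.

E_{8}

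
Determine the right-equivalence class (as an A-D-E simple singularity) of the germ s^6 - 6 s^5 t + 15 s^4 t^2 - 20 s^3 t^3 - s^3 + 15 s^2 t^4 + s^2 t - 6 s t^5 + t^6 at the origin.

D_{7}

The Hessian of f at 0 is [[0, 0], [0, 0]] with rank 0, so corank 2. A Groebner basis of the Jacobian ideal J(f) in C{s,t} is {s*t/6 + t^5, s*t^2, s^2 - s*t}; counting standard monomials gives mu = 7. Corank 2; j^3 = -s^2*(s - t) has shape L^2 M (L != M), so D-series; mu = 7 gives D_7.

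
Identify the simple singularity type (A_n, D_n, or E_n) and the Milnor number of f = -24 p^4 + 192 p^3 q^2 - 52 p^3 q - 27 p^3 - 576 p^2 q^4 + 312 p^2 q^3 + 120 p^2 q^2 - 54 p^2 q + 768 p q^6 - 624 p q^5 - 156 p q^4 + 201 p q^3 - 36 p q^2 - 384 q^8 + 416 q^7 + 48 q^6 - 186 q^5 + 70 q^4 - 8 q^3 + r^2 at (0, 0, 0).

Type E_7, Milnor number mu = 7.

The Hessian of f at 0 is [[0, 0, 0], [0, 0, 0], [0, 0, 2]] with rank 1, so corank 2. A Groebner basis of the Jacobian ideal J(f) in C{p,q,r} is {-19683*p^2/80024 - 6561*p*q/20006 + q^4 + 27*q^3/80024 - 2187*q^2/20006, p^3 - 26433*p^2/40012 - 8811*p*q/10003 + 35675*q^3/120036 - 2937*q^2/10003, p^2*q + 52893*p^2/80024 + 17631*p*q/20006 - 320749*q^3/720216 + 5877*q^2/20006, -2835*p^2/5716 + p*q^2 - 945*p*q/1429 + 34331*q^3/51444 - 315*q^2/1429, r}; counting standard monomials gives mu = 7. Corank 2; j^3 = -(3*p + 2*q)^3 is a perfect cube, so E-series; the 4-jet and mu = 7 give E_7.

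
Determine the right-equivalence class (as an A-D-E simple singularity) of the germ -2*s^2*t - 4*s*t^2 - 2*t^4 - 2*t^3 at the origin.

The Hessian of f at 0 has rank 0. Corank 2; j^3 = -2*t*(s + t)^2 has shape L^2 M (L != M), so D-series; mu = 5 gives D_5.

D5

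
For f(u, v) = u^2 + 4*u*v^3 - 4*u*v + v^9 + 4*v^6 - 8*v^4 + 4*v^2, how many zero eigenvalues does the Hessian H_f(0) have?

The Hessian at 0 is [[2, -4], [-4, 8]] of rank 1; hence corank 1.

1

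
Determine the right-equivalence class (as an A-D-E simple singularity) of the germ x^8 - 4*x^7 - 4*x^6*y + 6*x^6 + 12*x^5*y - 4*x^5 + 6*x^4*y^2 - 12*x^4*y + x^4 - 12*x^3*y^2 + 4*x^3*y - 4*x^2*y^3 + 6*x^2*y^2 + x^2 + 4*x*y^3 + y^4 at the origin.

A_{3}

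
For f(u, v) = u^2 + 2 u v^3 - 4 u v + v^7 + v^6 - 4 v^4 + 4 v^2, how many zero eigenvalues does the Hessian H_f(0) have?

1

Hessian at 0 has rank 1.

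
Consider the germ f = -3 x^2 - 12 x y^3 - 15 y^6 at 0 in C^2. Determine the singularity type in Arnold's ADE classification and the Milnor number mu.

Type A5, Milnor number mu = 5.

The Hessian of f at 0 has rank 1. Corank 1: A-series; mu = 5 gives A_5.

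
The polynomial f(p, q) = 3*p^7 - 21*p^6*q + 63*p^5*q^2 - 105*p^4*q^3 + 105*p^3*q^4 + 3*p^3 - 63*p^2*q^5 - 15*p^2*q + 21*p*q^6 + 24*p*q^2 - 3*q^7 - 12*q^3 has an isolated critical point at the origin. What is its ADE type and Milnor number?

Type D_8, Milnor number mu = 8.

The Hessian of f at 0 has rank 0. Corank 2; j^3 = 3*(p - 2*q)^2*(p - q) has shape L^2 M (L != M), so D-series; mu = 8 gives D_8.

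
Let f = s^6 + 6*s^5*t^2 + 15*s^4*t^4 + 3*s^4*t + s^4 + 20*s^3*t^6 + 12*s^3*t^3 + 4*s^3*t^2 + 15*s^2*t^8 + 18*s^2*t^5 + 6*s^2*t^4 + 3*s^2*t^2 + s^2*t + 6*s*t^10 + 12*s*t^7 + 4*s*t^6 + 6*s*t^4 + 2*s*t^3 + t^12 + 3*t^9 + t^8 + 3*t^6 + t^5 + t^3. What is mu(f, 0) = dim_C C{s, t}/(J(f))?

The Hessian of f at 0 is [[0, 0], [0, 0]] with rank 0, so corank 2. A Groebner basis of the Jacobian ideal J(f) in C{s,t} is {t^3, s^2 + 3*t^2, s*t}; counting standard monomials gives mu = 4. Corank 2; j^3 = t*(s^2 + t^2) splits into three distinct lines over C (the quadratic factor has nonzero discriminant), so D_4.

4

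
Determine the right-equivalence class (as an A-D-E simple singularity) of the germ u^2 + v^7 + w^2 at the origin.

The Hessian of f at 0 is [[2, 0, 0], [0, 0, 0], [0, 0, 2]] with rank 2, so corank 1. A Groebner basis of the Jacobian ideal J(f) in C{u,v,w} is {v^6, u, w}; counting standard monomials gives mu = 6. Corank 1: A-series; mu = 6 gives A_6.

A_{6}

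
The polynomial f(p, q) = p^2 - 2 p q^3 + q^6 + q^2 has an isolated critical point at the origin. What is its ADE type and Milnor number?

Type A_{1}, Milnor number mu = 1.

The Hessian of f at 0 has rank 2. Corank 0: nondegenerate Morse point, so A_1.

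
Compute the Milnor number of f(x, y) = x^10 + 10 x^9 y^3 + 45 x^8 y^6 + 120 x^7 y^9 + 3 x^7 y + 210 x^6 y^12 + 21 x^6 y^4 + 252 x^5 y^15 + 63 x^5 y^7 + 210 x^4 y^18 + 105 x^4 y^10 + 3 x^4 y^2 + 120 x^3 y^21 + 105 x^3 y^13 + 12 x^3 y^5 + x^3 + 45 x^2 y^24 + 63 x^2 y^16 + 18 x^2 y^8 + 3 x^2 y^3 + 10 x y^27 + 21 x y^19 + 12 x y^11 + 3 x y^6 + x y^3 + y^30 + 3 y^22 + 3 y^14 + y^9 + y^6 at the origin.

7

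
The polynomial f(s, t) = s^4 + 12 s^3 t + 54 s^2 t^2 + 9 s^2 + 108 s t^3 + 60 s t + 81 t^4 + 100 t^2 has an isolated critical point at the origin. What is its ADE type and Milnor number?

The Hessian of f at 0 has rank 1. Corank 1: A-series; mu = 3 gives A_3.

Type A_3, Milnor number mu = 3.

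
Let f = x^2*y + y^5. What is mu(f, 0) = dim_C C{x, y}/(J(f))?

6

The Hessian of f at 0 is [[0, 0], [0, 0]] with rank 0, so corank 2. A Groebner basis of the Jacobian ideal J(f) in C{x,y} is {x^2/5 + y^4, x^3, x*y}; counting standard monomials gives mu = 6. Corank 2; j^3 = x^2*y has shape L^2 M (L != M), so D-series; mu = 6 gives D_6.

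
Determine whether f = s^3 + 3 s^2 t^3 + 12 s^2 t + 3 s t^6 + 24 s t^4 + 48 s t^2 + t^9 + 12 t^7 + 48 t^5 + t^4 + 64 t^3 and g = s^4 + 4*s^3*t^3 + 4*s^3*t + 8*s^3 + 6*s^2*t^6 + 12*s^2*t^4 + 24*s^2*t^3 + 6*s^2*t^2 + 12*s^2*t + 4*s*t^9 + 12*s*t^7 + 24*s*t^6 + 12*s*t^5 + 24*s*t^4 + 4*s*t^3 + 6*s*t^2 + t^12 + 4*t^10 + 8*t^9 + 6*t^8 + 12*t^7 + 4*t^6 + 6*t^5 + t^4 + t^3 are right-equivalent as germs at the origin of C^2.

Yes.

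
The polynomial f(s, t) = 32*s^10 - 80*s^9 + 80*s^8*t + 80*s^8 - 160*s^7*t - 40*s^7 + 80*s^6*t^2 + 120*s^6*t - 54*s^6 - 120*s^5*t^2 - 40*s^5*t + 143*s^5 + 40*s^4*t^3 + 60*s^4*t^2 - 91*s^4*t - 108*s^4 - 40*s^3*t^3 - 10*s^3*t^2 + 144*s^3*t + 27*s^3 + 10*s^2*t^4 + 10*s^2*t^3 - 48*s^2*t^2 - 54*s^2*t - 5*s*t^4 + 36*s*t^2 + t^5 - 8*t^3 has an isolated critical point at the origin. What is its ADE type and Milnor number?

The Hessian of f at 0 has rank 0. Corank 2; j^3 = (3*s - 2*t)^3 is a perfect cube, so E-series; the 5-jet and mu = 8 give E_8.

Type E_8, Milnor number mu = 8.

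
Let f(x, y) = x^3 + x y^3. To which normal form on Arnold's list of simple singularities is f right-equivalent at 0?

The Hessian of f at 0 is [[0, 0], [0, 0]] with rank 0, so corank 2. A Groebner basis of the Jacobian ideal J(f) in C{x,y} is {x^3, x*y^2, 3*x^2 + y^3}; counting standard monomials gives mu = 7. Corank 2; j^3 = x^3 is a perfect cube, so E-series; the 4-jet and mu = 7 give E_7.

E7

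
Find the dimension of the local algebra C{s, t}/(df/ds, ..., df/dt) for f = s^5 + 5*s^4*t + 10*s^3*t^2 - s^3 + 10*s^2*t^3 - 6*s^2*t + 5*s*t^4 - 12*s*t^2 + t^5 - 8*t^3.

8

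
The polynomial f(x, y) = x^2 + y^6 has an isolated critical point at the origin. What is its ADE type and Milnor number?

Type A_5, Milnor number mu = 5.

The Hessian of f at 0 has rank 1. Corank 1: A-series; mu = 5 gives A_5.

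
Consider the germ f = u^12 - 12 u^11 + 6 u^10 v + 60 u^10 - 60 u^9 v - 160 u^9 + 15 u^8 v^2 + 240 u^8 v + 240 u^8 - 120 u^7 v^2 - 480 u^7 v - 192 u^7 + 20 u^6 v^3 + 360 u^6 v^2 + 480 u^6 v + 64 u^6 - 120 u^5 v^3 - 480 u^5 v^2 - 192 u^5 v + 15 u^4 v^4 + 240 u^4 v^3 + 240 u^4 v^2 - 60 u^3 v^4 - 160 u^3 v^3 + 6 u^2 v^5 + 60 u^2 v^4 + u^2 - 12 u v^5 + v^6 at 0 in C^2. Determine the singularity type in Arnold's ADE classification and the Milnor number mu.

Type A5, Milnor number mu = 5.

The Hessian of f at 0 has rank 1. Corank 1: A-series; mu = 5 gives A_5.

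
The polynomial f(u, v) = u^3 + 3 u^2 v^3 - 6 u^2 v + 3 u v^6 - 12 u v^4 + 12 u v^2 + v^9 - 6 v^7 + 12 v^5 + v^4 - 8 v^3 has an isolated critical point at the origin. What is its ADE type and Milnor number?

Type E_{6}, Milnor number mu = 6.

The Hessian of f at 0 has rank 0. Corank 2; j^3 = (u - 2*v)^3 is a perfect cube, so E-series; the 4-jet and mu = 6 give E_6.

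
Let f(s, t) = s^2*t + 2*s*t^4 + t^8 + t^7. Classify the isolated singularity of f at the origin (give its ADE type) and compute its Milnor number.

Type D9, Milnor number mu = 9.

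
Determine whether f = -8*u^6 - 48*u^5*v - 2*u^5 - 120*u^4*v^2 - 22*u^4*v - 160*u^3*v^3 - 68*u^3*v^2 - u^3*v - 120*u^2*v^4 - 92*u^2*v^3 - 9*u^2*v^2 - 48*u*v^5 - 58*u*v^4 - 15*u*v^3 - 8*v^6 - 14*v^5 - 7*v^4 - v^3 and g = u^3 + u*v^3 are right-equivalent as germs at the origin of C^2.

Yes.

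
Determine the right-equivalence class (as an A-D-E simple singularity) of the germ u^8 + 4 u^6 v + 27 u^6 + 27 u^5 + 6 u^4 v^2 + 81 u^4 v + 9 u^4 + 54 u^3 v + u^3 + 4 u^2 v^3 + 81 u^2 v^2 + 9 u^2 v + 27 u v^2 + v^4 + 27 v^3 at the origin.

E6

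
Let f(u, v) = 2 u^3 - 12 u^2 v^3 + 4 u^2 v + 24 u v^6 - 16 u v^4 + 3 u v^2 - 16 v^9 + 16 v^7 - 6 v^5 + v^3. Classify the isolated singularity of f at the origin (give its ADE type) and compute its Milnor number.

Type D4, Milnor number mu = 4.

The Hessian of f at 0 is [[0, 0], [0, 0]] with rank 0, so corank 2. A Groebner basis of the Jacobian ideal J(f) in C{u,v} is {v^3, u^2 - 3*v^2/2, u*v + 3*v^2/2}; counting standard monomials gives mu = 4. Corank 2; j^3 = (u + v)*(2*u^2 + 2*u*v + v^2) splits into three distinct lines over C (the quadratic factor has nonzero discriminant), so D_4.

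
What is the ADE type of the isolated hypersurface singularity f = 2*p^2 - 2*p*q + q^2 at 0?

A1

The Hessian of f at 0 is [[4, -2], [-2, 2]] with rank 2, so corank 0. A Groebner basis of the Jacobian ideal J(f) in C{p,q} is {p, q}; counting standard monomials gives mu = 1. Corank 0: nondegenerate Morse point, so A_1.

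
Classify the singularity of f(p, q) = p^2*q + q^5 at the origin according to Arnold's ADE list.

The Hessian of f at 0 is [[0, 0], [0, 0]] with rank 0, so corank 2. A Groebner basis of the Jacobian ideal J(f) in C{p,q} is {p^2/5 + q^4, p^3, p*q}; counting standard monomials gives mu = 6. Corank 2; j^3 = p^2*q has shape L^2 M (L != M), so D-series; mu = 6 gives D_6.

D_{6}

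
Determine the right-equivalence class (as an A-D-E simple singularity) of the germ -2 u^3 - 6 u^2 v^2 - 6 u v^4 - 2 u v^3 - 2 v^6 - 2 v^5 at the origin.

The Hessian of f at 0 is [[0, 0], [0, 0]] with rank 0, so corank 2. A Groebner basis of the Jacobian ideal J(f) in C{u,v} is {-u^2 + v^4 - v^3/3, u^3, u^2*v + u^2/3 + v^3/9, u^2 + u*v^2 + v^3/3}; counting standard monomials gives mu = 7. Corank 2; j^3 = -2*u^3 is a perfect cube, so E-series; the 4-jet and mu = 7 give E_7.

E_{7}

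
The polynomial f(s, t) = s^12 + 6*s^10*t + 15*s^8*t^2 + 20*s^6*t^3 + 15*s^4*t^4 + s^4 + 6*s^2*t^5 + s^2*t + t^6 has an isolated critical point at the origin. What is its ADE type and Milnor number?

Type D_7, Milnor number mu = 7.

The Hessian of f at 0 is [[0, 0], [0, 0]] with rank 0, so corank 2. A Groebner basis of the Jacobian ideal J(f) in C{s,t} is {s^2/6 + t^5, s^3, s*t}; counting standard monomials gives mu = 7. Corank 2; j^3 = s^2*t has shape L^2 M (L != M), so D-series; mu = 7 gives D_7.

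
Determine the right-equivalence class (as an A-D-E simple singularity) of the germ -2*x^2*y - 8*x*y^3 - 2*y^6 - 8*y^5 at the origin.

D_7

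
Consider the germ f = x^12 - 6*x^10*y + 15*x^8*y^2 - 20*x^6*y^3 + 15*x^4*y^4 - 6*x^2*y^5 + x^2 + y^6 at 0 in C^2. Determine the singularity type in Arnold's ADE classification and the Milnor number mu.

Type A5, Milnor number mu = 5.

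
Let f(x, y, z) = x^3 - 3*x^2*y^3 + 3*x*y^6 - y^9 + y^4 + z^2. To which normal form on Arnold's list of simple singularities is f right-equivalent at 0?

E_{6}

The Hessian of f at 0 is [[0, 0, 0], [0, 0, 0], [0, 0, 2]] with rank 1, so corank 2. A Groebner basis of the Jacobian ideal J(f) in C{x,y,z} is {y^3, x^2, z}; counting standard monomials gives mu = 6. Corank 2; j^3 = x^3 is a perfect cube, so E-series; the 4-jet and mu = 6 give E_6.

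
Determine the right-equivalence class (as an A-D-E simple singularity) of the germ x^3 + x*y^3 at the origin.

The Hessian of f at 0 has rank 0. Corank 2; j^3 = x^3 is a perfect cube, so E-series; the 4-jet and mu = 7 give E_7.

E_7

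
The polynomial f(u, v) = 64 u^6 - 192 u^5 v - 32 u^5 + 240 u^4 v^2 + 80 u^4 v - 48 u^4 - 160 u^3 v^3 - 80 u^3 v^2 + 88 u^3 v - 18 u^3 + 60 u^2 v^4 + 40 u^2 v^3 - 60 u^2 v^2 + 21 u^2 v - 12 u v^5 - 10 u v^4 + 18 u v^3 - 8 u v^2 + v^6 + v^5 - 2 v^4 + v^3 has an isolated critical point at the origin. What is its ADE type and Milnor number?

Type D_7, Milnor number mu = 7.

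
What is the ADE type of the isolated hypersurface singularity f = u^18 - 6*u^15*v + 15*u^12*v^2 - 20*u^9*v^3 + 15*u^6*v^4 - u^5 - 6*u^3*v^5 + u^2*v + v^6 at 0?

The Hessian of f at 0 has rank 0. Corank 2; j^3 = u^2*v has shape L^2 M (L != M), so D-series; mu = 7 gives D_7.

D7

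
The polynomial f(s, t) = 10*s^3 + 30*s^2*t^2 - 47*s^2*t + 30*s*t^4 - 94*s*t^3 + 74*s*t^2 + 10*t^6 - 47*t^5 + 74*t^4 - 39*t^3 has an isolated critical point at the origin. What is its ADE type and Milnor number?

The Hessian of f at 0 is [[0, 0], [0, 0]] with rank 0, so corank 2. A Groebner basis of the Jacobian ideal J(f) in C{s,t} is {t^3, s^2 - 23*t^2/11, s*t - 16*t^2/11}; counting standard monomials gives mu = 4. Corank 2; j^3 = (2*s - 3*t)*(5*s^2 - 16*s*t + 13*t^2) splits into three distinct lines over C (the quadratic factor has nonzero discriminant), so D_4.

Type D_{4}, Milnor number mu = 4.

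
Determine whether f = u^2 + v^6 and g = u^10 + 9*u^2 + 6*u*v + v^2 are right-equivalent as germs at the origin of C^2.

No.

The Hessian of f at 0 has rank 1. Corank 1: A-series; mu = 5 gives A_5. The Hessian of g at 0 has rank 1. Corank 1: A-series; mu = 9 gives A_9. f is A_5 but g is A_9, hence not right-equivalent.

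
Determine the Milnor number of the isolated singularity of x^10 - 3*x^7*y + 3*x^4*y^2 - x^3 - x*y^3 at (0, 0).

The Hessian of f at 0 has rank 0. Corank 2; j^3 = -x^3 is a perfect cube, so E-series; the 4-jet and mu = 7 give E_7.

7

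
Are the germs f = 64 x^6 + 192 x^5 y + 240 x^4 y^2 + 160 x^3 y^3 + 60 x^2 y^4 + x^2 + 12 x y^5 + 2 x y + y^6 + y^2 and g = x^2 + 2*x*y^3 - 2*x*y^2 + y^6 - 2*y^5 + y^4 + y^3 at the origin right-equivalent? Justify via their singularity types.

No.

The Hessian of f at 0 is [[2, 2], [2, 2]] with rank 1, so corank 1. A Groebner basis of the Jacobian ideal J(f) in C{x,y} is {y^5, x + y}; counting standard monomials gives mu = 5. Corank 1: A-series; mu = 5 gives A_5. The Hessian of g at 0 is [[2, 0], [0, 0]] with rank 1, so corank 1. A Groebner basis of the Jacobian ideal J(g) in C{x,y} is {y^2, x}; counting standard monomials gives mu = 2. Corank 1: A-series; mu = 2 gives A_2. f is A_5 but g is A_2, hence not right-equivalent.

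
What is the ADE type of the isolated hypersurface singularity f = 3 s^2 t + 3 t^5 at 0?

The Hessian of f at 0 has rank 0. Corank 2; j^3 = 3*s^2*t has shape L^2 M (L != M), so D-series; mu = 6 gives D_6.

D_{6}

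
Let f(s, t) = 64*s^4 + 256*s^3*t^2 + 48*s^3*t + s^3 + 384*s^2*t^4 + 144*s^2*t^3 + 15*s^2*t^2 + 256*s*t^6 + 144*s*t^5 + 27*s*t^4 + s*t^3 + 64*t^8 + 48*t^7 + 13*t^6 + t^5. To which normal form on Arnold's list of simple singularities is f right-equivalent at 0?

The Hessian of f at 0 is [[0, 0], [0, 0]] with rank 0, so corank 2. A Groebner basis of the Jacobian ideal J(f) in C{s,t} is {3*s^2/29 + t^4 + t^3/29, s^3, s^2*t - s^2/29 - t^3/87, 5*s^2/29 + s*t^2 + 5*t^3/87}; counting standard monomials gives mu = 7. Corank 2; j^3 = s^3 is a perfect cube, so E-series; the 4-jet and mu = 7 give E_7.

E_{7}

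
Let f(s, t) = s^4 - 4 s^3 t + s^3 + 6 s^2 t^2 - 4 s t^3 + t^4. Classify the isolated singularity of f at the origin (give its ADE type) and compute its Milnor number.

The Hessian of f at 0 is [[0, 0], [0, 0]] with rank 0, so corank 2. A Groebner basis of the Jacobian ideal J(f) in C{s,t} is {t^4, s*t^2 - t^3/3, s^2}; counting standard monomials gives mu = 6. Corank 2; j^3 = s^3 is a perfect cube, so E-series; the 4-jet and mu = 6 give E_6.

Type E6, Milnor number mu = 6.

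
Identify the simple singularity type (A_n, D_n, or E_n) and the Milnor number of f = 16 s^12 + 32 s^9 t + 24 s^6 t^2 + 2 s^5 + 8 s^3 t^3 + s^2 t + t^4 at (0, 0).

Type D_5, Milnor number mu = 5.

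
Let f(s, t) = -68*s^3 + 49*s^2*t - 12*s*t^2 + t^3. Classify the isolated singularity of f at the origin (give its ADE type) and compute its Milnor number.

The Hessian of f at 0 has rank 0. Corank 2; j^3 = -(4*s - t)*(17*s^2 - 8*s*t + t^2) splits into three distinct lines over C (the quadratic factor has nonzero discriminant), so D_4.

Type D_4, Milnor number mu = 4.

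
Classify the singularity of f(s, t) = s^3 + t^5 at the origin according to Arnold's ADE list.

The Hessian of f at 0 has rank 0. Corank 2; j^3 = s^3 is a perfect cube, so E-series; the 5-jet and mu = 8 give E_8.

E_8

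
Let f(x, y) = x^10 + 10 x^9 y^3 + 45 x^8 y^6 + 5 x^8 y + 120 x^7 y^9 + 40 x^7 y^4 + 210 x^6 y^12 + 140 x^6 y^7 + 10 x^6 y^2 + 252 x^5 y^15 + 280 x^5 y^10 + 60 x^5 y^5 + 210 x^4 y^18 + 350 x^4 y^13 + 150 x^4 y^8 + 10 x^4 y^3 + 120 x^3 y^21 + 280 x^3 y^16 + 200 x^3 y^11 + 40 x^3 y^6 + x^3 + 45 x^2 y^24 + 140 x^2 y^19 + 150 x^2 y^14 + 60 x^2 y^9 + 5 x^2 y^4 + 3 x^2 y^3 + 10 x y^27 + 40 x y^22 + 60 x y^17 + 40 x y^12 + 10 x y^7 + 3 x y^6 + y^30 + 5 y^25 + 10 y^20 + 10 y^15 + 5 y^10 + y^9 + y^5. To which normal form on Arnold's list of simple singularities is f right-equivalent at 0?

The Hessian of f at 0 has rank 0. Corank 2; j^3 = x^3 is a perfect cube, so E-series; the 5-jet and mu = 8 give E_8.

E8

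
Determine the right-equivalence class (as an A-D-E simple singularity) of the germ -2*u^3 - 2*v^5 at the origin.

E_8

The Hessian of f at 0 is [[0, 0], [0, 0]] with rank 0, so corank 2. A Groebner basis of the Jacobian ideal J(f) in C{u,v} is {v^4, u^2}; counting standard monomials gives mu = 8. Corank 2; j^3 = -2*u^3 is a perfect cube, so E-series; the 5-jet and mu = 8 give E_8.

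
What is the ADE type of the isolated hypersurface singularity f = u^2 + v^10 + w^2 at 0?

A_9

The Hessian of f at 0 has rank 2. Corank 1: A-series; mu = 9 gives A_9.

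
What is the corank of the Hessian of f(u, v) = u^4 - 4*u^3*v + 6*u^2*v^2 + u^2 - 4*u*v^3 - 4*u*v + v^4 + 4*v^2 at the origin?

1

The Hessian at 0 is [[2, -4], [-4, 8]] of rank 1; hence corank 1.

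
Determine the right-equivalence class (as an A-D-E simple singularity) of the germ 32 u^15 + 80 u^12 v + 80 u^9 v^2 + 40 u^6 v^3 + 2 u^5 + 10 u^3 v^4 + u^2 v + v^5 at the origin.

D6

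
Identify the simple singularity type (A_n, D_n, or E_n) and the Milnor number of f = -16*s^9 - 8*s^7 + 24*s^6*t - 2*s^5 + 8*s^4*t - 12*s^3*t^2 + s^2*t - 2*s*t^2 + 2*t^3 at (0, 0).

Type D_{4}, Milnor number mu = 4.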